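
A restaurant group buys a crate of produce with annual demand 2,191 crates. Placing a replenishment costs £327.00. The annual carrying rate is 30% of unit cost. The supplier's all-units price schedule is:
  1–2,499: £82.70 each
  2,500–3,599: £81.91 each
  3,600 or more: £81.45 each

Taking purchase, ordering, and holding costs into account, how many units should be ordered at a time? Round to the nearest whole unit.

Q* ≈ 240 crates

Holding cost per unit per year at price C is H = 0.30·C.
Candidates are each tier's EOQ (if it falls in that tier) and each price-break quantity.
EOQ at £82.70 = 240.3 (feasible in tier 1): TC = 2,191×£82.70 + (2,191/240.3)×327 + (240.3/2)×0.30×£82.70 = £187,158.13.
EOQ at £81.91 = 241.5 < 2500, so use break Q=2500: TC = 2,191×£81.91 + (2,191/2500.0)×327 + (2500.0/2)×0.30×£81.91 = £210,467.64.
EOQ at £81.45 = 242.2 < 3600, so use break Q=3600: TC = 2,191×£81.45 + (2,191/3600.0)×327 + (3600.0/2)×0.30×£81.45 = £222,638.97.
Lowest total cost is £187,158.13 at Q = 240.3.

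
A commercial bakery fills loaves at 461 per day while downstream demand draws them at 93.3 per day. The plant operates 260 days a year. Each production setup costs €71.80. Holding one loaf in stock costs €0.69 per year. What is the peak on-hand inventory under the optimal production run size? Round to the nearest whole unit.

Annual demand D = 93.3 × 260 = 24,258.
Production build-up factor (1 − d/p) = 1 − 93.3/461 = 0.7976.
Q* = √(2DS / (H(1 − d/p))) = √(2 × 24,258 × 71.8 / (0.69 × 0.7976)).
= √(3,483,448.8 / 0.5504) ≈ 2515.845.
Maximum inventory = Q*(1 − d/p) = 2515.845 × 0.7976 ≈ 2006.673.

I_max ≈ 2,007 loaves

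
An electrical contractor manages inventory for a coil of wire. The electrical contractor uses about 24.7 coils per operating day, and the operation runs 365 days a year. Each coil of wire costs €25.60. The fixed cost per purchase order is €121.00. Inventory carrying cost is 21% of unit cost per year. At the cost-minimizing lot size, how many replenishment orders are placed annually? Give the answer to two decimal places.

Annual demand D = 24.7 × 365 = 9,015.5.
Holding cost H = 0.21 × €25.60 = €5.3760 per unit per year.
Q* = √(2DS/H) = √(2 × 9,015.5 × 121 / 5.376) ≈ 637.05.
Orders per year = D / Q* = 9,015.5 / 637.05 ≈ 14.152.

N ≈ 14.15 orders per year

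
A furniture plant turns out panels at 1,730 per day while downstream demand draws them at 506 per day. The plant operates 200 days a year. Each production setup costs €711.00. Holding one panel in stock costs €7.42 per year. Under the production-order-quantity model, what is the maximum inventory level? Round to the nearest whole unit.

Annual demand D = 506 × 200 = 101,200.
Production build-up factor (1 − d/p) = 1 − 506/1,730 = 0.7075.
Q* = √(2DS / (H(1 − d/p))) = √(2 × 101,200 × 711 / (7.42 × 0.7075)).
= √(143,906,400 / 5.2498) ≈ 5235.648.
Maximum inventory = Q*(1 − d/p) = 5235.648 × 0.7075 ≈ 3704.297.

I_max ≈ 3,704 panels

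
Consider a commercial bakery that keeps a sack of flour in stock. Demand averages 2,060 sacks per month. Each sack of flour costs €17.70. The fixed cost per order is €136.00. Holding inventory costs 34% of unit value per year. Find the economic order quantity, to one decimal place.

Q* ≈ 1,057.0 sacks

Annual demand D = 2,060 × 12 = 24,720.
Holding cost H = 0.34 × €17.70 = €6.0180 per unit per year.
EOQ = √(2DS / H) = √(2 × 24,720 × 136 / 6.018).
= √(6,723,840 / 6.018) = √1,117,288.1356 ≈ 1057.019.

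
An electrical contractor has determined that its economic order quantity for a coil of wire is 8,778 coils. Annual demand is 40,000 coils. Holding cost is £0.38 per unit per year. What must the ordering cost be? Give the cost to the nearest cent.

S ≈ £366.00

Squaring Q* = √(2DS/H) gives Q*² = 2DS/H.
From Q* = √(2DS/H): S = Q*²H / (2D) = 8,778² × 0.38 / (2 × 40,000) = 366.0031.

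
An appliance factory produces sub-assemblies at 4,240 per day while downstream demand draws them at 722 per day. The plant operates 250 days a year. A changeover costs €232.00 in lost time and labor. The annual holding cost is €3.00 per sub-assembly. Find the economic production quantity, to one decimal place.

Q* ≈ 5,800.6 sub-assemblies

Annual demand D = 722 × 250 = 180,500.
Production build-up factor (1 − d/p) = 1 − 722/4,240 = 0.8297.
Q* = √(2DS / (H(1 − d/p))) = √(2 × 180,500 × 232 / (3 × 0.8297)).
= √(83,752,000 / 2.4892) ≈ 5800.587.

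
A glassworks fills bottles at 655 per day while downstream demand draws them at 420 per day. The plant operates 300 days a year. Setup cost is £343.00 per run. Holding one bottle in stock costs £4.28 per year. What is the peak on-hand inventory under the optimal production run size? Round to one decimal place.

I_max ≈ 2,691.8 bottles

Annual demand D = 420 × 300 = 126,000.
Production build-up factor (1 − d/p) = 1 − 420/655 = 0.3588.
Q* = √(2DS / (H(1 − d/p))) = √(2 × 126,000 × 343 / (4.28 × 0.3588)).
= √(86,436,000 / 1.5356) ≈ 7502.606.
Maximum inventory = Q*(1 − d/p) = 7502.606 × 0.3588 ≈ 2691.775.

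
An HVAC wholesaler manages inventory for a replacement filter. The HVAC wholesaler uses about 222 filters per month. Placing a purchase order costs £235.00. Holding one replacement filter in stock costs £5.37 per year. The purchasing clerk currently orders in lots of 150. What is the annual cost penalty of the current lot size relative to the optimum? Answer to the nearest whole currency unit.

Extra cost ≈ £1,983 per year

Annual demand D = 222 × 12 = 2,664.
EOQ = √(2DS/H) = √(2 × 2,664 × 235 / 5.37) ≈ 482.87.
Cost at Q* = (D/Q*)S + (Q*/2)H = √(2DSH) ≈ £2,593.00.
Cost at Q = 150: (2,664/150)×235 + (150/2)×5.37 = £4,173.60 + £402.75 = £4,576.35.
Excess = £4,576.35 − £2,593.00 = £1,983.35.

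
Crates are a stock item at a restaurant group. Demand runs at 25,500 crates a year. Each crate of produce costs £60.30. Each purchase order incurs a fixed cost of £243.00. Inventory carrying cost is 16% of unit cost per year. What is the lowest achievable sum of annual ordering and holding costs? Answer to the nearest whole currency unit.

Holding cost H = 0.16 × £60.30 = £9.6480 per unit per year.
Q* = √(2DS/H) = √(2 × 25,500 × 243 / 9.648) ≈ 1133.36.
At Q*, ordering cost (D/Q*)S equals holding cost (Q*/2)H, each = √(DSH/2).
Minimum total = √(2DSH) = √(2 × 25,500 × 243 × 9.648) ≈ 10934.700.

TC* ≈ £10,935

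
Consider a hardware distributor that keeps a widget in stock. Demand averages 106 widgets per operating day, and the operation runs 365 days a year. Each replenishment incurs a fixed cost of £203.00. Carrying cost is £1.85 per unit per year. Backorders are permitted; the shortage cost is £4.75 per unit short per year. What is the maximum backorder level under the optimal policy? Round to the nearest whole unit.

S* ≈ 963 widgets

Annual demand D = 106 × 365 = 38,690.
With planned backorders, Q* = √(2DS/H) · √((H+B)/B).
√(2DS/H) = √(2 × 38,690 × 203 / 1.85) = 2913.913.
√((H+B)/B) = √((1.85+4.75)/4.75) = 1.1788.
Q* ≈ 3434.802.
S* = Q* · H/(H+B) = 3434.802 × 1.85/6.6 ≈ 962.785.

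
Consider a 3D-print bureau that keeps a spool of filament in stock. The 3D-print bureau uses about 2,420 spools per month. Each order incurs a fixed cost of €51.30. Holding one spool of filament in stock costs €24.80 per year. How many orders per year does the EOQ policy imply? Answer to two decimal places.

Annual demand D = 2,420 × 12 = 29,040.
Q* = √(2DS/H) = √(2 × 29,040 × 51.3 / 24.8) ≈ 346.61.
Orders per year = D / Q* = 29,040 / 346.61 ≈ 83.782.

N ≈ 83.78 orders per year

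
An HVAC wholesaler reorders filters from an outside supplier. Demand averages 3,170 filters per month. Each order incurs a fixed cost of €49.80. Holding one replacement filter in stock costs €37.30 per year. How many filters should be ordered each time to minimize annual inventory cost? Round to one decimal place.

Q* ≈ 318.7 filters

Annual demand D = 3,170 × 12 = 38,040.
EOQ = √(2DS / H) = √(2 × 38,040 × 49.8 / 37.3).
= √(3,788,784 / 37.3) = √101,575.9786 ≈ 318.710.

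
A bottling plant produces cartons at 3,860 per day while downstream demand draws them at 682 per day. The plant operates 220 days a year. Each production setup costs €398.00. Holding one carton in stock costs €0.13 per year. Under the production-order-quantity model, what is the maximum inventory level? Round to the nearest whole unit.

I_max ≈ 27,502 cartons

Annual demand D = 682 × 220 = 150,040.
Production build-up factor (1 − d/p) = 1 − 682/3,860 = 0.8233.
Q* = √(2DS / (H(1 − d/p))) = √(2 × 150,040 × 398 / (0.13 × 0.8233)).
= √(119,431,840 / 0.107) ≈ 33404.509.
Maximum inventory = Q*(1 − d/p) = 33404.509 × 0.8233 ≈ 27502.469.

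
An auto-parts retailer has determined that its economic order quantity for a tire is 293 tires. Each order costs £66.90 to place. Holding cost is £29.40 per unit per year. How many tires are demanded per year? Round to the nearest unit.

D ≈ 18,864 tires per year

Squaring Q* = √(2DS/H) gives Q*² = 2DS/H.
From Q* = √(2DS/H): D = Q*²H / (2S) = 293² × 29.4 / (2 × 66.9) = 18863.682.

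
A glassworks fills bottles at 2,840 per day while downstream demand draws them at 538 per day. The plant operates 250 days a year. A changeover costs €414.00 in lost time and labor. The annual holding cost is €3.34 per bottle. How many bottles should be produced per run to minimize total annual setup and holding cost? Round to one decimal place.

Annual demand D = 538 × 250 = 134,500.
Production build-up factor (1 − d/p) = 1 − 538/2,840 = 0.8106.
Q* = √(2DS / (H(1 − d/p))) = √(2 × 134,500 × 414 / (3.34 × 0.8106)).
= √(111,366,000 / 2.7073) ≈ 6413.714.

Q* ≈ 6,413.7 bottles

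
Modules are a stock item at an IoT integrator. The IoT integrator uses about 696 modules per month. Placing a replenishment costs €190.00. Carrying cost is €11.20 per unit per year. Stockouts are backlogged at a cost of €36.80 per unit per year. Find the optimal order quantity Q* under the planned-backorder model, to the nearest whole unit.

Annual demand D = 696 × 12 = 8,352.
With planned backorders, Q* = √(2DS/H) · √((H+B)/B).
√(2DS/H) = √(2 × 8,352 × 190 / 11.2) = 532.326.
√((H+B)/B) = √((11.2+36.8)/36.8) = 1.1421.
Q* ≈ 607.960.

Q* ≈ 608 modules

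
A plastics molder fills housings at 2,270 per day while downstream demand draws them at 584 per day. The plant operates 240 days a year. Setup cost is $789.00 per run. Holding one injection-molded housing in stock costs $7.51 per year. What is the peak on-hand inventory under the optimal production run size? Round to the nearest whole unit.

I_max ≈ 4,677 housings

Annual demand D = 584 × 240 = 140,160.
Production build-up factor (1 − d/p) = 1 − 584/2,270 = 0.7427.
Q* = √(2DS / (H(1 − d/p))) = √(2 × 140,160 × 789 / (7.51 × 0.7427)).
= √(221,172,480 / 5.5779) ≈ 6296.942.
Maximum inventory = Q*(1 − d/p) = 6296.942 × 0.7427 ≈ 4676.936.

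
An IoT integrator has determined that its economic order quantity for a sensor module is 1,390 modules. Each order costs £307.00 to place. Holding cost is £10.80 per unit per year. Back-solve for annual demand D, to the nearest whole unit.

Squaring Q* = √(2DS/H) gives Q*² = 2DS/H.
From Q* = √(2DS/H): D = Q*²H / (2S) = 1,390² × 10.8 / (2 × 307) = 33984.821.

D ≈ 33,985 modules per year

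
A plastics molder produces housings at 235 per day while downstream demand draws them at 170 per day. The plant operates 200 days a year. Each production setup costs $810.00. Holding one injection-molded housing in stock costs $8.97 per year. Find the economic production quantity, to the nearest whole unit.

Q* ≈ 4,712 housings

Annual demand D = 170 × 200 = 34,000.
Production build-up factor (1 − d/p) = 1 − 170/235 = 0.2766.
Q* = √(2DS / (H(1 − d/p))) = √(2 × 34,000 × 810 / (8.97 × 0.2766)).
= √(55,080,000 / 2.4811) ≈ 4711.704.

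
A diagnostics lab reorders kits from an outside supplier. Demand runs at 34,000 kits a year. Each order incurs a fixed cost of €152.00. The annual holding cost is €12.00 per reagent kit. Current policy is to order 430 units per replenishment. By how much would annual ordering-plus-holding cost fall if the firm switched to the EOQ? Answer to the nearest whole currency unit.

Extra cost ≈ €3,462 per year

EOQ = √(2DS/H) = √(2 × 34,000 × 152 / 12) ≈ 928.08.
Cost at Q* = (D/Q*)S + (Q*/2)H = √(2DSH) ≈ €11,136.97.
Cost at Q = 430: (34,000/430)×152 + (430/2)×12 = €12,018.60 + €2,580.00 = €14,598.60.
Excess = €14,598.60 − €11,136.97 = €3,461.64.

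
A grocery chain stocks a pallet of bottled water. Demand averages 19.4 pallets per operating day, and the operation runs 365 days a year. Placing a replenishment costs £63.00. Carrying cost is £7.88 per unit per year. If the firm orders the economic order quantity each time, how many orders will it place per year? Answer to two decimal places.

Annual demand D = 19.4 × 365 = 7,081.
The optimal lot size = √(2DS/H) = √(2 × 7,081 × 63 / 7.88) ≈ 336.49.
Orders per year = D / Q* = 7,081 / 336.49 ≈ 21.044.

N ≈ 21.04 orders per year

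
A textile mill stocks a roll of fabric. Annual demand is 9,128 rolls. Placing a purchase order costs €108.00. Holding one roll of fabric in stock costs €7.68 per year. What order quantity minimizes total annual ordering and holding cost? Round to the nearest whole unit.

Q* ≈ 507 rolls

EOQ = √(2DS / H) = √(2 × 9,128 × 108 / 7.68).
= √(1,971,648 / 7.68) = √256,725 ≈ 506.680.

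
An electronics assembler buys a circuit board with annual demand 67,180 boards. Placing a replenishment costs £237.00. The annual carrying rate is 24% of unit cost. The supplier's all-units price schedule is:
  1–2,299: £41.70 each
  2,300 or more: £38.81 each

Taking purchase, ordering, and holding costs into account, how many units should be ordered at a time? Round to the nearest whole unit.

Q* ≈ 2,300 boards

Holding cost per unit per year at price C is H = 0.24·C.
For each price level, check whether its EOQ is feasible; otherwise the best quantity at that price is the breakpoint.
EOQ at £41.70 = 1783.8 (feasible in tier 1): TC = 67,180×£41.70 + (67,180/1783.8)×237 + (1783.8/2)×0.24×£41.70 = £2,819,257.83.
EOQ at £38.81 = 1849.0 < 2300, so use break Q=2300: TC = 67,180×£38.81 + (67,180/2300.0)×237 + (2300.0/2)×0.24×£38.81 = £2,624,889.82.
Lowest total cost is £2,624,889.82 at Q = 2300.0.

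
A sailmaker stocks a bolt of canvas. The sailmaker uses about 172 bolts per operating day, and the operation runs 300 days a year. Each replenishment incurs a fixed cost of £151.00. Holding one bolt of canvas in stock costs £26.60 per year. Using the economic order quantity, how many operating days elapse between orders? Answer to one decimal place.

Annual demand D = 172 × 300 = 51,600.
The optimal lot size = √(2DS/H) = √(2 × 51,600 × 151 / 26.6) ≈ 765.40.
Cycle time = Q*/D × 300 = 765.40 / 51,600 × 300 ≈ 4.450 days.

T ≈ 4.4 days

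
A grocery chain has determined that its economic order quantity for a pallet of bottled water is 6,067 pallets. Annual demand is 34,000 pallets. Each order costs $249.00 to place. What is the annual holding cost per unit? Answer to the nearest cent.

The basic EOQ model gives Q* = √(2DS/H); rearrange for the unknown.
From Q* = √(2DS/H): H = 2DS / Q*² = 2 × 34,000 × 249 / 6,067² = 0.4600.

H ≈ $0.46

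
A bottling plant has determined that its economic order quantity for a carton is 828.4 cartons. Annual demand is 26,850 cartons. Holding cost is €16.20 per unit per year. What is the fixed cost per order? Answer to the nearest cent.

S ≈ €207.02

The basic EOQ model gives Q* = √(2DS/H); rearrange for the unknown.
From Q* = √(2DS/H): S = Q*²H / (2D) = 828.4² × 16.2 / (2 × 26,850) = 207.0241.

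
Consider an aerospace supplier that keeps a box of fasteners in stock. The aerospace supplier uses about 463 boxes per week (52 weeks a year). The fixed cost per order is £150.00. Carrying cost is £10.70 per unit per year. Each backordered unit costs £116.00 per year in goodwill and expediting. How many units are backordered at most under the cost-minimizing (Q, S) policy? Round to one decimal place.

Annual demand D = 463 × 52 = 24,076.
With planned backorders, Q* = √(2DS/H) · √((H+B)/B).
√(2DS/H) = √(2 × 24,076 × 150 / 10.7) = 821.601.
√((H+B)/B) = √((10.7+116)/116) = 1.0451.
Q* ≈ 858.658.
S* = Q* · H/(H+B) = 858.658 × 10.7/126.7 ≈ 72.515.

S* ≈ 72.5 boxes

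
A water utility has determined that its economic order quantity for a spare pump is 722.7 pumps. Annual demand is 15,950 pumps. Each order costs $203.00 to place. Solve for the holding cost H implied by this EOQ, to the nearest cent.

Squaring Q* = √(2DS/H) gives Q*² = 2DS/H.
From Q* = √(2DS/H): H = 2DS / Q*² = 2 × 15,950 × 203 / 722.7² = 12.3985.

H ≈ $12.40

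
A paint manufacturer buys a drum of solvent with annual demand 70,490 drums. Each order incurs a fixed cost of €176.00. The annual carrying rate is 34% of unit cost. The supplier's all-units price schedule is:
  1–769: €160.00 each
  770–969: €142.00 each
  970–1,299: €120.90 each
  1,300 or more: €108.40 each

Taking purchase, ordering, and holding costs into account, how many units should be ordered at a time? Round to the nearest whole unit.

Q* ≈ 1,300 drums

Holding cost per unit per year at price C is H = 0.34·C.
Evaluate total cost at each tier's feasible EOQ or, if the EOQ is below the tier, at the tier's minimum quantity.
EOQ at €160.00 = 675.4 (feasible in tier 1): TC = 70,490×€160.00 + (70,490/675.4)×176 + (675.4/2)×0.34×€160.00 = €11,315,139.61.
EOQ at €142.00 = 716.9 < 770, so use break Q=770: TC = 70,490×€142.00 + (70,490/770.0)×176 + (770.0/2)×0.34×€142.00 = €10,044,279.80.
EOQ at €120.90 = 776.9 < 970, so use break Q=970: TC = 70,490×€120.90 + (70,490/970.0)×176 + (970.0/2)×0.34×€120.90 = €8,554,967.35.
EOQ at €108.40 = 820.5 < 1300, so use break Q=1300: TC = 70,490×€108.40 + (70,490/1300.0)×176 + (1300.0/2)×0.34×€108.40 = €7,674,615.66.
Lowest total cost is €7,674,615.66 at Q = 1300.0.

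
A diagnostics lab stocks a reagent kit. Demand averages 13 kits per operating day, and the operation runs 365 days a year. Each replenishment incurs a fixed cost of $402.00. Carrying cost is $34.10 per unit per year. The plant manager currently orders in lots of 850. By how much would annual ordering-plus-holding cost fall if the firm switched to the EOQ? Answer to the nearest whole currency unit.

Extra cost ≈ $5,331 per year

Annual demand D = 13 × 365 = 4,745.
EOQ = √(2DS/H) = √(2 × 4,745 × 402 / 34.1) ≈ 334.48.
Cost at Q* = (D/Q*)S + (Q*/2)H = √(2DSH) ≈ $11,405.74.
Cost at Q = 850: (4,745/850)×402 + (850/2)×34.1 = $2,244.11 + $14,492.50 = $16,736.61.
Excess = $16,736.61 − $11,405.74 = $5,330.87.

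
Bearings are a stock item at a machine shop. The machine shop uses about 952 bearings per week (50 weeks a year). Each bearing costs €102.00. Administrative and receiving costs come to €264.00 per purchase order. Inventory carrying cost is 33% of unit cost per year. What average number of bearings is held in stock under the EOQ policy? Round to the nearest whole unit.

Annual demand D = 952 × 50 = 47,600.
Holding cost H = 0.33 × €102.00 = €33.6600 per unit per year.
The optimal lot size = √(2DS/H) = √(2 × 47,600 × 264 / 33.66) ≈ 864.10.
Average inventory = Q*/2 ≈ 864.10 / 2 = 432.049.

Average inventory ≈ 432 bearings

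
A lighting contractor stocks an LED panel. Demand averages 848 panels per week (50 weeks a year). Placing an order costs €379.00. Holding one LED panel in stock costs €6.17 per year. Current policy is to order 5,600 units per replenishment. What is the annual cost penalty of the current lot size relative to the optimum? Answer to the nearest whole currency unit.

Annual demand D = 848 × 50 = 42,400.
EOQ = √(2DS/H) = √(2 × 42,400 × 379 / 6.17) ≈ 2282.31.
Cost at Q* = (D/Q*)S + (Q*/2)H = √(2DSH) ≈ €14,081.86.
Cost at Q = 5,600: (42,400/5,600)×379 + (5,600/2)×6.17 = €2,869.57 + €17,276.00 = €20,145.57.
Excess = €20,145.57 − €14,081.86 = €6,063.71.

Extra cost ≈ €6,064 per year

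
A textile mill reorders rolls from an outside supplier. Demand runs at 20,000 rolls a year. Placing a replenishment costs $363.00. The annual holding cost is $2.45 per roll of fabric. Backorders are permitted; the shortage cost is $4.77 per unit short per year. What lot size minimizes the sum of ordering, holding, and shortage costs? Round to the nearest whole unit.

With planned backorders, Q* = √(2DS/H) · √((H+B)/B).
√(2DS/H) = √(2 × 20,000 × 363 / 2.45) = 2434.447.
√((H+B)/B) = √((2.45+4.77)/4.77) = 1.2303.
Q* ≈ 2995.089.

Q* ≈ 2,995 rolls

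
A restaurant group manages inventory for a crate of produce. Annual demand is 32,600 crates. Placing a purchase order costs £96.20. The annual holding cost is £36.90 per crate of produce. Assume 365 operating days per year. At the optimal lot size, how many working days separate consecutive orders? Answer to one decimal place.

T ≈ 4.6 days

The optimal lot size = √(2DS/H) = √(2 × 32,600 × 96.2 / 36.9) ≈ 412.29.
Cycle time = Q*/D × 365 = 412.29 / 32,600 × 365 ≈ 4.616 days.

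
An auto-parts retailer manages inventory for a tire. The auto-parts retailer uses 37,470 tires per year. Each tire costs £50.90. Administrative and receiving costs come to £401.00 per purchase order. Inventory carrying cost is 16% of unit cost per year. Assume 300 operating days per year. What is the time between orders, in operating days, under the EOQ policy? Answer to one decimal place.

T ≈ 15.4 days

Holding cost H = 0.16 × £50.90 = £8.1440 per unit per year.
The optimal lot size = √(2DS/H) = √(2 × 37,470 × 401 / 8.144) ≈ 1920.92.
Cycle time = Q*/D × 300 = 1920.92 / 37,470 × 300 ≈ 15.380 days.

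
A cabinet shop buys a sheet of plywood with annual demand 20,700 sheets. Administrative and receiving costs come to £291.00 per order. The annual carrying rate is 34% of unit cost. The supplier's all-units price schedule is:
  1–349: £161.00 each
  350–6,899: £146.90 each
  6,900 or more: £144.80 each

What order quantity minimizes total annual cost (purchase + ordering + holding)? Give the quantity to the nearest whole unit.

Q* ≈ 491 sheets

Holding cost per unit per year at price C is H = 0.34·C.
Candidates are each tier's EOQ (if it falls in that tier) and each price-break quantity.
Tier 1 (£161.00): EOQ = 469.1 exceeds tier's upper bound 349, so this tier is dominated.
EOQ at £146.90 = 491.1 (feasible in tier 2): TC = 20,700×£146.90 + (20,700/491.1)×291 + (491.1/2)×0.34×£146.90 = £3,065,359.97.
EOQ at £144.80 = 494.7 < 6900, so use break Q=6900: TC = 20,700×£144.80 + (20,700/6900.0)×291 + (6900.0/2)×0.34×£144.80 = £3,168,083.40.
Lowest total cost is £3,065,359.97 at Q = 491.1.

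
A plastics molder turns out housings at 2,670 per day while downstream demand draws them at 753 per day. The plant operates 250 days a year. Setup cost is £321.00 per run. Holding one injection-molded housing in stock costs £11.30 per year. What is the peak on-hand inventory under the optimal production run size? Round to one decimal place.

I_max ≈ 2,771.1 housings

Annual demand D = 753 × 250 = 188,250.
Production build-up factor (1 − d/p) = 1 − 753/2,670 = 0.7180.
Q* = √(2DS / (H(1 − d/p))) = √(2 × 188,250 × 321 / (11.3 × 0.7180)).
= √(120,856,500 / 8.1131) ≈ 3859.583.
Maximum inventory = Q*(1 − d/p) = 3859.583 × 0.7180 ≈ 2771.094.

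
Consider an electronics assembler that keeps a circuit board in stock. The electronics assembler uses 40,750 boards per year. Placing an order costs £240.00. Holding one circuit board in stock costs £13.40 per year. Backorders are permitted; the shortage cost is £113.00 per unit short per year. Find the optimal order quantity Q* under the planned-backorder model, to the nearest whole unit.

Q* ≈ 1,278 boards

With planned backorders, Q* = √(2DS/H) · √((H+B)/B).
√(2DS/H) = √(2 × 40,750 × 240 / 13.4) = 1208.181.
√((H+B)/B) = √((13.4+113)/113) = 1.0576.
Q* ≈ 1277.810.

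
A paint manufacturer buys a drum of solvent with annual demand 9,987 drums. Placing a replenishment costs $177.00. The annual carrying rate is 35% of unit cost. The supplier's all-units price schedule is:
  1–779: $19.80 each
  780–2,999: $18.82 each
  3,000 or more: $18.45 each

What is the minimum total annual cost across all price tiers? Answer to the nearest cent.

Holding cost per unit per year at price C is H = 0.35·C.
For each price level, check whether its EOQ is feasible; otherwise the best quantity at that price is the breakpoint.
EOQ at $19.80 = 714.3 (feasible in tier 1): TC = 9,987×$19.80 + (9,987/714.3)×177 + (714.3/2)×0.35×$19.80 = $202,692.38.
EOQ at $18.82 = 732.6 < 780, so use break Q=780: TC = 9,987×$18.82 + (9,987/780.0)×177 + (780.0/2)×0.35×$18.82 = $192,790.55.
EOQ at $18.45 = 739.9 < 3000, so use break Q=3000: TC = 9,987×$18.45 + (9,987/3000.0)×177 + (3000.0/2)×0.35×$18.45 = $194,535.63.
Lowest total cost among the candidates is at Q = 780.0.

TC* ≈ $192,790.55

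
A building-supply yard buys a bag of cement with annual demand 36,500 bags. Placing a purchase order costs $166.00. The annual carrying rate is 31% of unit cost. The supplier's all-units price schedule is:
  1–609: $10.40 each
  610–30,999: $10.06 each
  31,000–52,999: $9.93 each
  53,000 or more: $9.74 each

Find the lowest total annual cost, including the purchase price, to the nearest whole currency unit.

Holding cost per unit per year at price C is H = 0.31·C.
Evaluate total cost at each tier's feasible EOQ or, if the EOQ is below the tier, at the tier's minimum quantity.
Tier 1 ($10.40): EOQ = 1938.7 exceeds tier's upper bound 609, so this tier is dominated.
EOQ at $10.06 = 1971.2 (feasible in tier 2): TC = 36,500×$10.06 + (36,500/1971.2)×166 + (1971.2/2)×0.31×$10.06 = $373,337.45.
EOQ at $9.93 = 1984.1 < 31000, so use break Q=31000: TC = 36,500×$9.93 + (36,500/31000.0)×166 + (31000.0/2)×0.31×$9.93 = $410,354.10.
EOQ at $9.74 = 2003.3 < 53000, so use break Q=53000: TC = 36,500×$9.74 + (36,500/53000.0)×166 + (53000.0/2)×0.31×$9.74 = $435,638.42.
Lowest total cost among the candidates is at Q = 1971.2.

TC* ≈ $373,337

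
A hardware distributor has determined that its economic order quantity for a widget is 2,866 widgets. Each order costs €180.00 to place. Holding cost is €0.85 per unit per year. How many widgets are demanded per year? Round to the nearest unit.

Squaring Q* = √(2DS/H) gives Q*² = 2DS/H.
From Q* = √(2DS/H): D = Q*²H / (2S) = 2,866² × 0.85 / (2 × 180) = 19394.063.

D ≈ 19,394 widgets per year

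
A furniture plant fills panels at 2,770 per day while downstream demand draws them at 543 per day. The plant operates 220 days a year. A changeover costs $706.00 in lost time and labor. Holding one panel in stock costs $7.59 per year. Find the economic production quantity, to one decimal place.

Q* ≈ 5,257.6 panels

Annual demand D = 543 × 220 = 119,460.
Production build-up factor (1 − d/p) = 1 − 543/2,770 = 0.8040.
Q* = √(2DS / (H(1 − d/p))) = √(2 × 119,460 × 706 / (7.59 × 0.8040)).
= √(168,677,520 / 6.1021) ≈ 5257.599.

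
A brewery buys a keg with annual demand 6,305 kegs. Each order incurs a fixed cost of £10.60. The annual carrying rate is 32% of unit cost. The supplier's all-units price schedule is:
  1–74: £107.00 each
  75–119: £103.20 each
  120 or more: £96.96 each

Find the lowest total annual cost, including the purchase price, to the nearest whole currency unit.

TC* ≈ £613,751

Holding cost per unit per year at price C is H = 0.32·C.
For each price level, check whether its EOQ is feasible; otherwise the best quantity at that price is the breakpoint.
EOQ at £107.00 = 62.5 (feasible in tier 1): TC = 6,305×£107.00 + (6,305/62.5)×10.6 + (62.5/2)×0.32×£107.00 = £676,774.33.
EOQ at £103.20 = 63.6 < 75, so use break Q=75: TC = 6,305×£103.20 + (6,305/75.0)×10.6 + (75.0/2)×0.32×£103.20 = £652,805.51.
EOQ at £96.96 = 65.6 < 120, so use break Q=120: TC = 6,305×£96.96 + (6,305/120.0)×10.6 + (120.0/2)×0.32×£96.96 = £613,751.37.
Lowest total cost among the candidates is at Q = 120.0.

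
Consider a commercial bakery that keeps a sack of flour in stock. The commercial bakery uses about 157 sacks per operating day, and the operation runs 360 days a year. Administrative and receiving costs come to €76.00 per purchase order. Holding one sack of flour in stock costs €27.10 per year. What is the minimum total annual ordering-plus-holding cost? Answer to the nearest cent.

TC* ≈ €15,258.35

Annual demand D = 157 × 360 = 56,520.
Q* = √(2DS/H) = √(2 × 56,520 × 76 / 27.1) ≈ 563.04.
At the optimum the two cost components are equal, so total cost = 2·(Q*/2)H = Q*·H.
Minimum total = √(2DSH) = √(2 × 56,520 × 76 × 27.1) ≈ 15258.348.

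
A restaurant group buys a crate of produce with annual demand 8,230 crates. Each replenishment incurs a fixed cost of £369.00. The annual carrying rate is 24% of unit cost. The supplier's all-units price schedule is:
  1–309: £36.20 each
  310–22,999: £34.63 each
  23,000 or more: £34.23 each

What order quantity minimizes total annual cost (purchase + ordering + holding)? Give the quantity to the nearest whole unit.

Holding cost per unit per year at price C is H = 0.24·C.
For each price level, check whether its EOQ is feasible; otherwise the best quantity at that price is the breakpoint.
Tier 1 (£36.20): EOQ = 836.1 exceeds tier's upper bound 309, so this tier is dominated.
EOQ at £34.63 = 854.9 (feasible in tier 2): TC = 8,230×£34.63 + (8,230/854.9)×369 + (854.9/2)×0.24×£34.63 = £292,109.83.
EOQ at £34.23 = 859.8 < 23000, so use break Q=23000: TC = 8,230×£34.23 + (8,230/23000.0)×369 + (23000.0/2)×0.24×£34.23 = £376,319.74.
Lowest total cost is £292,109.83 at Q = 854.9.

Q* ≈ 855 crates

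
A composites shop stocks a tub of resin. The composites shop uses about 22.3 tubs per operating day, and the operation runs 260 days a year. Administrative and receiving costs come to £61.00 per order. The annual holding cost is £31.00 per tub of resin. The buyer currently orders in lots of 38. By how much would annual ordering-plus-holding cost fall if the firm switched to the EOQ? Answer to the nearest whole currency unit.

Extra cost ≈ £5,214 per year

Annual demand D = 22.3 × 260 = 5,798.
EOQ = √(2DS/H) = √(2 × 5,798 × 61 / 31) ≈ 151.06.
Cost at Q* = (D/Q*)S + (Q*/2)H = √(2DSH) ≈ £4,682.74.
Cost at Q = 38: (5,798/38)×61 + (38/2)×31 = £9,307.32 + £589.00 = £9,896.32.
Excess = £9,896.32 − £4,682.74 = £5,213.58.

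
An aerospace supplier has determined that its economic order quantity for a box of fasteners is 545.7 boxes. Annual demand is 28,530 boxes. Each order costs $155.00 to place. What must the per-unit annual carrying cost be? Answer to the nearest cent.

H ≈ $29.70

Invert the EOQ relation Q*² = 2DS/H.
From Q* = √(2DS/H): H = 2DS / Q*² = 2 × 28,530 × 155 / 545.7² = 29.6999.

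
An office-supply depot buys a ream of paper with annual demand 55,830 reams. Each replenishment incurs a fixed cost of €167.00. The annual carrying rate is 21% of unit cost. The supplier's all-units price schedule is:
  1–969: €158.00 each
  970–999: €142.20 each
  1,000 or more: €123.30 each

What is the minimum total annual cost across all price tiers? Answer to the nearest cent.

Holding cost per unit per year at price C is H = 0.21·C.
For each price level, check whether its EOQ is feasible; otherwise the best quantity at that price is the breakpoint.
EOQ at €158.00 = 749.7 (feasible in tier 1): TC = 55,830×€158.00 + (55,830/749.7)×167 + (749.7/2)×0.21×€158.00 = €8,846,013.98.
EOQ at €142.20 = 790.2 < 970, so use break Q=970: TC = 55,830×€142.20 + (55,830/970.0)×167 + (970.0/2)×0.21×€142.20 = €7,963,121.04.
EOQ at €123.30 = 848.6 < 1000, so use break Q=1000: TC = 55,830×€123.30 + (55,830/1000.0)×167 + (1000.0/2)×0.21×€123.30 = €6,906,109.11.
Lowest total cost among the candidates is at Q = 1000.0.

TC* ≈ €6,906,109.11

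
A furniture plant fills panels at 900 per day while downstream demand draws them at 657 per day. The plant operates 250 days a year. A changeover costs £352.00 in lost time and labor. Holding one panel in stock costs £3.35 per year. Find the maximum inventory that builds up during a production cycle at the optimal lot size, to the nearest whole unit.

Annual demand D = 657 × 250 = 164,250.
Production build-up factor (1 − d/p) = 1 − 657/900 = 0.2700.
Q* = √(2DS / (H(1 − d/p))) = √(2 × 164,250 × 352 / (3.35 × 0.2700)).
= √(115,632,000 / 0.9045) ≈ 11306.670.
Maximum inventory = Q*(1 − d/p) = 11306.670 × 0.2700 ≈ 3052.801.

I_max ≈ 3,053 panels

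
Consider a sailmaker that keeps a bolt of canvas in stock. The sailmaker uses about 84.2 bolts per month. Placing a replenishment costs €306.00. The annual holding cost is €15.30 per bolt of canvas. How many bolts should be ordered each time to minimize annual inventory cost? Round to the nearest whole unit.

Q* ≈ 201 bolts

Annual demand D = 84.2 × 12 = 1,010.4.
EOQ = √(2DS / H) = √(2 × 1,010.4 × 306 / 15.3).
= √(618,364.8 / 15.3) = √40,416 ≈ 201.037.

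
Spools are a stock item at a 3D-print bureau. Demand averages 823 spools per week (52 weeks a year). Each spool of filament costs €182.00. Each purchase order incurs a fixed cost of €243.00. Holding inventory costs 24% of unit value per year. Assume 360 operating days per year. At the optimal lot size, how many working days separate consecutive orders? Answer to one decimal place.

T ≈ 5.8 days

Annual demand D = 823 × 52 = 42,796.
Holding cost H = 0.24 × €182.00 = €43.6800 per unit per year.
Q* = √(2DS/H) = √(2 × 42,796 × 243 / 43.68) ≈ 690.05.
Cycle time = Q*/D × 360 = 690.05 / 42,796 × 360 ≈ 5.805 days.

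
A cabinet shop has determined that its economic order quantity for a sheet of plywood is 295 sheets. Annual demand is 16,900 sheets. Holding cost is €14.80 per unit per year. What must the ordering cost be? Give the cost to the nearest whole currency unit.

S ≈ €38

Squaring Q* = √(2DS/H) gives Q*² = 2DS/H.
From Q* = √(2DS/H): S = Q*²H / (2D) = 295² × 14.8 / (2 × 16,900) = 38.1056.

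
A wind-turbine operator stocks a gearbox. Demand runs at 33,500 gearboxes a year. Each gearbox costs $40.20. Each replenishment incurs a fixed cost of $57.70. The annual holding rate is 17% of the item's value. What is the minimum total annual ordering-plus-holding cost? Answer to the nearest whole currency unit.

TC* ≈ $5,140

Holding cost H = 0.17 × $40.20 = $6.8340 per unit per year.
Q* = √(2DS/H) = √(2 × 33,500 × 57.7 / 6.834) ≈ 752.12.
At the optimum the two cost components are equal, so total cost = 2·(Q*/2)H = Q*·H.
Minimum total = √(2DSH) = √(2 × 33,500 × 57.7 × 6.834) ≈ 5139.996.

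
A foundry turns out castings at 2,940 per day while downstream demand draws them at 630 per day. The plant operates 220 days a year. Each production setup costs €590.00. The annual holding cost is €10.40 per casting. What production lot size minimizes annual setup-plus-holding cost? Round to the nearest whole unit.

Annual demand D = 630 × 220 = 138,600.
Production build-up factor (1 − d/p) = 1 − 630/2,940 = 0.7857.
Q* = √(2DS / (H(1 − d/p))) = √(2 × 138,600 × 590 / (10.4 × 0.7857)).
= √(163,548,000 / 8.1714) ≈ 4473.770.

Q* ≈ 4,474 castings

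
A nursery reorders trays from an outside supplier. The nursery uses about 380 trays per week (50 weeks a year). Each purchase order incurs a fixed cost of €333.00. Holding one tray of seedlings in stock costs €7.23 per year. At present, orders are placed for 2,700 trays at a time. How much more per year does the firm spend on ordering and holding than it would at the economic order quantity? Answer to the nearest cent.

Annual demand D = 380 × 50 = 19,000.
EOQ = √(2DS/H) = √(2 × 19,000 × 333 / 7.23) ≈ 1322.95.
Cost at Q* = (D/Q*)S + (Q*/2)H = √(2DSH) ≈ €9,564.96.
Cost at Q = 2,700: (19,000/2,700)×333 + (2,700/2)×7.23 = €2,343.33 + €9,760.50 = €12,103.83.
Excess = €12,103.83 − €9,564.96 = €2,538.88.

Extra cost ≈ €2,538.88 per year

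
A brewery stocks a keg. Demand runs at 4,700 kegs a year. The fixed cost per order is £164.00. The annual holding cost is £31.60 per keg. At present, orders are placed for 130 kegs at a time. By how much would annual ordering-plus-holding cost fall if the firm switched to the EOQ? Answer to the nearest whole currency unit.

EOQ = √(2DS/H) = √(2 × 4,700 × 164 / 31.6) ≈ 220.87.
Cost at Q* = (D/Q*)S + (Q*/2)H = √(2DSH) ≈ £6,979.58.
Cost at Q = 130: (4,700/130)×164 + (130/2)×31.6 = £5,929.23 + £2,054.00 = £7,983.23.
Excess = £7,983.23 − £6,979.58 = £1,003.65.

Extra cost ≈ £1,004 per year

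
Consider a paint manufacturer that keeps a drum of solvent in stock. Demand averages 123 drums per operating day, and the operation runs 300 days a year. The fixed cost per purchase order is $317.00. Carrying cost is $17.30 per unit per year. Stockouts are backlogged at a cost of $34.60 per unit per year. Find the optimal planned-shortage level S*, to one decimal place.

S* ≈ 474.7 drums

Annual demand D = 123 × 300 = 36,900.
With planned backorders, Q* = √(2DS/H) · √((H+B)/B).
√(2DS/H) = √(2 × 36,900 × 317 / 17.3) = 1162.880.
√((H+B)/B) = √((17.3+34.6)/34.6) = 1.2247.
Q* ≈ 1424.231.
S* = Q* · H/(H+B) = 1424.231 × 17.3/51.9 ≈ 474.744.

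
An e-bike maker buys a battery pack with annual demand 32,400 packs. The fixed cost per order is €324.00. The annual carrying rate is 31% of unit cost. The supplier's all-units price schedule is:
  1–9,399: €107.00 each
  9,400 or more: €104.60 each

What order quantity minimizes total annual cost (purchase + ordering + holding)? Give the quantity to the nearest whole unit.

Q* ≈ 796 packs

Holding cost per unit per year at price C is H = 0.31·C.
Evaluate total cost at each tier's feasible EOQ or, if the EOQ is below the tier, at the tier's minimum quantity.
EOQ at €107.00 = 795.6 (feasible in tier 1): TC = 32,400×€107.00 + (32,400/795.6)×324 + (795.6/2)×0.31×€107.00 = €3,493,189.60.
EOQ at €104.60 = 804.7 < 9400, so use break Q=9400: TC = 32,400×€104.60 + (32,400/9400.0)×324 + (9400.0/2)×0.31×€104.60 = €3,542,558.97.
Lowest total cost is €3,493,189.60 at Q = 795.6.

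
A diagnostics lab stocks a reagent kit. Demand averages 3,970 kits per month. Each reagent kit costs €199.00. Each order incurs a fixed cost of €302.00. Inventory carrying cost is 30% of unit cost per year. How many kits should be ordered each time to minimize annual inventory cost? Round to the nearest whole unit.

Annual demand D = 3,970 × 12 = 47,640.
Holding cost H = 0.30 × €199.00 = €59.7000 per unit per year.
EOQ = √(2DS / H) = √(2 × 47,640 × 302 / 59.7).
= √(28,774,560 / 59.7) = √481,985.9296 ≈ 694.252.

Q* ≈ 694 kits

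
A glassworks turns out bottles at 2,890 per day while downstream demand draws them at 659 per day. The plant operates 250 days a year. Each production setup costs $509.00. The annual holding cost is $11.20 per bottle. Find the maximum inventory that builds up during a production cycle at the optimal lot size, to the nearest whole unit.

I_max ≈ 3,400 bottles

Annual demand D = 659 × 250 = 164,750.
Production build-up factor (1 − d/p) = 1 − 659/2,890 = 0.7720.
Q* = √(2DS / (H(1 − d/p))) = √(2 × 164,750 × 509 / (11.2 × 0.7720)).
= √(167,715,500 / 8.6461) ≈ 4404.298.
Maximum inventory = Q*(1 − d/p) = 4404.298 × 0.7720 ≈ 3399.996.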